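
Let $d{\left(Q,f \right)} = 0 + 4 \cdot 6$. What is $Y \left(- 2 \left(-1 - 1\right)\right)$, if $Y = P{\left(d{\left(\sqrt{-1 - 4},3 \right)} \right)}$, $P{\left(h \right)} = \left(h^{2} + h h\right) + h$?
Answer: $4704$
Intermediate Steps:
$d{\left(Q,f \right)} = 24$ ($d{\left(Q,f \right)} = 0 + 24 = 24$)
$P{\left(h \right)} = h + 2 h^{2}$ ($P{\left(h \right)} = \left(h^{2} + h^{2}\right) + h = 2 h^{2} + h = h + 2 h^{2}$)
$Y = 1176$ ($Y = 24 \left(1 + 2 \cdot 24\right) = 24 \left(1 + 48\right) = 24 \cdot 49 = 1176$)
$Y \left(- 2 \left(-1 - 1\right)\right) = 1176 \left(- 2 \left(-1 - 1\right)\right) = 1176 \left(\left(-2\right) \left(-2\right)\right) = 1176 \cdot 4 = 4704$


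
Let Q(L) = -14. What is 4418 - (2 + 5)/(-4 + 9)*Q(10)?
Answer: 22188/5 ≈ 4437.6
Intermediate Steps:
4418 - (2 + 5)/(-4 + 9)*Q(10) = 4418 - (2 + 5)/(-4 + 9)*(-14) = 4418 - 7/5*(-14) = 4418 - 7*(⅕)*(-14) = 4418 - 7*(-14)/5 = 4418 - 1*(-98/5) = 4418 + 98/5 = 22188/5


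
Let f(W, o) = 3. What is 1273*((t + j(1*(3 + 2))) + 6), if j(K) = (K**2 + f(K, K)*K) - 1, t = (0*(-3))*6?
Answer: 57285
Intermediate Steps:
t = 0 (t = 0*6 = 0)
j(K) = -1 + K**2 + 3*K (j(K) = (K**2 + 3*K) - 1 = -1 + K**2 + 3*K)
1273*((t + j(1*(3 + 2))) + 6) = 1273*((0 + (-1 + (1*(3 + 2))**2 + 3*(1*(3 + 2)))) + 6) = 1273*((0 + (-1 + (1*5)**2 + 3*(1*5))) + 6) = 1273*((0 + (-1 + 5**2 + 3*5)) + 6) = 1273*((0 + (-1 + 25 + 15)) + 6) = 1273*((0 + 39) + 6) = 1273*(39 + 6) = 1273*45 = 57285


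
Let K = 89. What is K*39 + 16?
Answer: 3487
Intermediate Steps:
K*39 + 16 = 89*39 + 16 = 3471 + 16 = 3487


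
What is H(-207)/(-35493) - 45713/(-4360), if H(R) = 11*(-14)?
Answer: 1623162949/154749480 ≈ 10.489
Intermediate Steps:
H(R) = -154
H(-207)/(-35493) - 45713/(-4360) = -154/(-35493) - 45713/(-4360) = -154*(-1/35493) - 45713*(-1/4360) = 154/35493 + 45713/4360 = 1623162949/154749480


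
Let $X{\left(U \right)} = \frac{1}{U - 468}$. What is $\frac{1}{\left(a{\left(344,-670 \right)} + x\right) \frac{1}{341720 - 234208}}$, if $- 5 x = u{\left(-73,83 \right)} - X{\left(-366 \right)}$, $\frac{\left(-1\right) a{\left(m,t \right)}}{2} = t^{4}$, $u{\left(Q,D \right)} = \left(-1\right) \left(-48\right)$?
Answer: $- \frac{448325040}{1680603491440033} \approx -2.6676 \cdot 10^{-7}$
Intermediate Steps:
$u{\left(Q,D \right)} = 48$
$a{\left(m,t \right)} = - 2 t^{4}$
$X{\left(U \right)} = \frac{1}{-468 + U}$
$x = - \frac{40033}{4170}$ ($x = - \frac{48 - \frac{1}{-468 - 366}}{5} = - \frac{48 - \frac{1}{-834}}{5} = - \frac{48 - - \frac{1}{834}}{5} = - \frac{48 + \frac{1}{834}}{5} = \left(- \frac{1}{5}\right) \frac{40033}{834} = - \frac{40033}{4170} \approx -9.6002$)
$\frac{1}{\left(a{\left(344,-670 \right)} + x\right) \frac{1}{341720 - 234208}} = \frac{1}{\left(- 2 \left(-670\right)^{4} - \frac{40033}{4170}\right) \frac{1}{341720 - 234208}} = \frac{1}{\left(\left(-2\right) 201511210000 - \frac{40033}{4170}\right) \frac{1}{107512}} = \frac{1}{\left(-403022420000 - \frac{40033}{4170}\right) \frac{1}{107512}} = \frac{1}{\left(- \frac{1680603491440033}{4170}\right) \frac{1}{107512}} = \frac{1}{- \frac{1680603491440033}{448325040}} = - \frac{448325040}{1680603491440033}$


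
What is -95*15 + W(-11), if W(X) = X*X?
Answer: -1304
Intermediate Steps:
W(X) = X²
-95*15 + W(-11) = -95*15 + (-11)² = -1425 + 121 = -1304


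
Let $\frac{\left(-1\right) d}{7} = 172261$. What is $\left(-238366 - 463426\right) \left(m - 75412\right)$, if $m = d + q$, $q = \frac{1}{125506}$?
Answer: $\frac{56425193327561968}{62753} \approx 8.9916 \cdot 10^{11}$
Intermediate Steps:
$q = \frac{1}{125506} \approx 7.9677 \cdot 10^{-6}$
$d = -1205827$ ($d = \left(-7\right) 172261 = -1205827$)
$m = - \frac{151338523461}{125506}$ ($m = -1205827 + \frac{1}{125506} = - \frac{151338523461}{125506} \approx -1.2058 \cdot 10^{6}$)
$\left(-238366 - 463426\right) \left(m - 75412\right) = \left(-238366 - 463426\right) \left(- \frac{151338523461}{125506} - 75412\right) = - 701792 \left(- \frac{151338523461}{125506} - 75412\right) = \left(-701792\right) \left(- \frac{160803181933}{125506}\right) = \frac{56425193327561968}{62753}$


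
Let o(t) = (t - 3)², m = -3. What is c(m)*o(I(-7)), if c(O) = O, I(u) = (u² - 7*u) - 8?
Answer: -22707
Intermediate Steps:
I(u) = -8 + u² - 7*u
o(t) = (-3 + t)²
c(m)*o(I(-7)) = -3*(-3 + (-8 + (-7)² - 7*(-7)))² = -3*(-3 + (-8 + 49 + 49))² = -3*(-3 + 90)² = -3*87² = -3*7569 = -22707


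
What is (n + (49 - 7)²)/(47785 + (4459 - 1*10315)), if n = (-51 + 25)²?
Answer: 2440/41929 ≈ 0.058194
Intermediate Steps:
n = 676 (n = (-26)² = 676)
(n + (49 - 7)²)/(47785 + (4459 - 1*10315)) = (676 + (49 - 7)²)/(47785 + (4459 - 1*10315)) = (676 + 42²)/(47785 + (4459 - 10315)) = (676 + 1764)/(47785 - 5856) = 2440/41929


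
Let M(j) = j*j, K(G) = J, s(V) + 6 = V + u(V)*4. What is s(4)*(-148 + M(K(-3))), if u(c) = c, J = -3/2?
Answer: -4081/2 ≈ -2040.5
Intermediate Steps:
J = -3/2 (J = -3*1/2 = -3/2 ≈ -1.5000)
s(V) = -6 + 5*V (s(V) = -6 + (V + V*4) = -6 + (V + 4*V) = -6 + 5*V)
K(G) = -3/2
M(j) = j**2
s(4)*(-148 + M(K(-3))) = (-6 + 5*4)*(-148 + (-3/2)**2) = (-6 + 20)*(-148 + 9/4) = 14*(-583/4) = -4081/2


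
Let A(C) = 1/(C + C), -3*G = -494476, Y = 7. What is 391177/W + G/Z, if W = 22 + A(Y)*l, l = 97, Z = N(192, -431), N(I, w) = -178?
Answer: 454029412/36045 ≈ 12596.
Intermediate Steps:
Z = -178
G = 494476/3 (G = -⅓*(-494476) = 494476/3 ≈ 1.6483e+5)
A(C) = 1/(2*C)
W = 405/14 (W = 22 + ((½)/7)*97 = 22 + ((½)*(⅐))*97 = 22 + (1/14)*97 = 22 + 97/14 = 405/14 ≈ 28.929)
391177/W + G/Z = 391177/(405/14) + (494476/3)/(-178) = 391177*(14/405) + (494476/3)*(-1/178) = 5476478/405 - 247238/267 = 454029412/36045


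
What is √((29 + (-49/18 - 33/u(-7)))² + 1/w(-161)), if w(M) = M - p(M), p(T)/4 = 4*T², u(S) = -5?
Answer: √167466525176073781/12446910 ≈ 32.878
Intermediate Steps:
p(T) = 16*T² (p(T) = 4*(4*T²) = 16*T²)
w(M) = M - 16*M²
√((29 + (-49/18 - 33/u(-7)))² + 1/w(-161)) = √((29 + (-49/18 - 33/(-5)))² + 1/(-161*(1 - 16*(-161)))) = √((29 + (-49*1/18 - 33*(-⅕)))² + 1/(-161*(1 + 2576))) = √((29 + (-49/18 + 33/5))² + 1/(-161*2577)) = √((29 + 349/90)² + 1/(-414897)) = √((2959/90)² - 1/414897) = √(8755681/8100 - 1/414897) = √(1210901923919/1120221900) = √167466525176073781/12446910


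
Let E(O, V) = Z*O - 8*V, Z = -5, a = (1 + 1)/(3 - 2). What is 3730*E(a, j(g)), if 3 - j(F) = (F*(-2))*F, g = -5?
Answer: -1618820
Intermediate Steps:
a = 2 (a = 2/1 = 2*1 = 2)
j(F) = 3 + 2*F**2 (j(F) = 3 - F*(-2)*F = 3 - (-2*F)*F = 3 - (-2)*F**2 = 3 + 2*F**2)
E(O, V) = -8*V - 5*O (E(O, V) = -5*O - 8*V = -8*V - 5*O)
3730*E(a, j(g)) = 3730*(-8*(3 + 2*(-5)**2) - 5*2) = 3730*(-8*(3 + 2*25) - 10) = 3730*(-8*(3 + 50) - 10) = 3730*(-8*53 - 10) = 3730*(-424 - 10) = 3730*(-434) = -1618820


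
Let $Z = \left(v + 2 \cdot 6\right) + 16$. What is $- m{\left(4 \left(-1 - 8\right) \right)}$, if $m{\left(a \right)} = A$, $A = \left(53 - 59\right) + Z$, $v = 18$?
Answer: $-40$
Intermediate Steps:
$Z = 46$ ($Z = \left(18 + 2 \cdot 6\right) + 16 = \left(18 + 12\right) + 16 = 30 + 16 = 46$)
$A = 40$ ($A = \left(53 - 59\right) + 46 = -6 + 46 = 40$)
$m{\left(a \right)} = 40$
$- m{\left(4 \left(-1 - 8\right) \right)} = \left(-1\right) 40 = -40$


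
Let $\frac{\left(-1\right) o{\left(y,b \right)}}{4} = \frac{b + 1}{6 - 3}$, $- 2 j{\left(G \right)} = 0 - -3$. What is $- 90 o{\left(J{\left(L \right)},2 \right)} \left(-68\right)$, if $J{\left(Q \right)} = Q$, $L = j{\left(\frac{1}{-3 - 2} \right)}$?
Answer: $-24480$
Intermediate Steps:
$j{\left(G \right)} = - \frac{3}{2}$ ($j{\left(G \right)} = - \frac{0 - -3}{2} = - \frac{0 + 3}{2} = \left(- \frac{1}{2}\right) 3 = - \frac{3}{2}$)
$L = - \frac{3}{2} \approx -1.5$
$o{\left(y,b \right)} = - \frac{4}{3} - \frac{4 b}{3}$ ($o{\left(y,b \right)} = - 4 \frac{b + 1}{6 - 3} = - 4 \frac{1 + b}{3} = - 4 \left(1 + b\right) \frac{1}{3} = - 4 \left(\frac{1}{3} + \frac{b}{3}\right) = - \frac{4}{3} - \frac{4 b}{3}$)
$- 90 o{\left(J{\left(L \right)},2 \right)} \left(-68\right) = - 90 \left(- \frac{4}{3} - \frac{8}{3}\right) \left(-68\right) = \left(-90\right) \left(-4\right) \left(-68\right) = 360 \left(-68\right) = -24480$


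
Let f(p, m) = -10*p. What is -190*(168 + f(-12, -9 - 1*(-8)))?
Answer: -54720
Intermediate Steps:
-190*(168 + f(-12, -9 - 1*(-8))) = -190*(168 - 10*(-12)) = -190*(168 + 120) = -190*288 = -54720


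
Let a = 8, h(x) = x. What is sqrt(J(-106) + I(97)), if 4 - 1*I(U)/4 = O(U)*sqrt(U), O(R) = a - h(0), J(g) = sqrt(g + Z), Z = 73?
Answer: sqrt(16 - 32*sqrt(97) + I*sqrt(33)) ≈ 0.1661 + 17.297*I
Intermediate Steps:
J(g) = sqrt(73 + g) (J(g) = sqrt(g + 73) = sqrt(73 + g))
O(R) = 8 (O(R) = 8 - 1*0 = 8 + 0 = 8)
I(U) = 16 - 32*sqrt(U)
sqrt(J(-106) + I(97)) = sqrt(sqrt(73 - 106) + (16 - 32*sqrt(97))) = sqrt(sqrt(-33) + (16 - 32*sqrt(97))) = sqrt(I*sqrt(33) + (16 - 32*sqrt(97))) = sqrt(16 - 32*sqrt(97) + I*sqrt(33))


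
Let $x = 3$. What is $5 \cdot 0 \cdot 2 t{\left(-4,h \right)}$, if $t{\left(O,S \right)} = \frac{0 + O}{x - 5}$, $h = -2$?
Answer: $0$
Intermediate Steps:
$t{\left(O,S \right)} = - \frac{O}{2}$ ($t{\left(O,S \right)} = \frac{0 + O}{3 - 5} = \frac{O}{-2} = O \left(- \frac{1}{2}\right) = - \frac{O}{2}$)
$5 \cdot 0 \cdot 2 t{\left(-4,h \right)} = 5 \cdot 0 \cdot 2 \left(\left(- \frac{1}{2}\right) \left(-4\right)\right) = 5 \cdot 0 \cdot 2 = 0 \cdot 2 = 0$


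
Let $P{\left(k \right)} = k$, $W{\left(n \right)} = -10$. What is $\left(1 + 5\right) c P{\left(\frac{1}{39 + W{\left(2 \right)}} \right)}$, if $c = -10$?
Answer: $- \frac{60}{29} \approx -2.069$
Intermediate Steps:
$\left(1 + 5\right) c P{\left(\frac{1}{39 + W{\left(2 \right)}} \right)} = \frac{\left(1 + 5\right) \left(-10\right)}{39 - 10} = \frac{6 \left(-10\right)}{29} = \left(-60\right) \frac{1}{29} = - \frac{60}{29}$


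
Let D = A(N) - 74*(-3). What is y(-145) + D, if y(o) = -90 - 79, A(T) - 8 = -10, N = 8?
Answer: 51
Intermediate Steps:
A(T) = -2 (A(T) = 8 - 10 = -2)
y(o) = -169
D = 220 (D = -2 - 74*(-3) = -2 + 222 = 220)
y(-145) + D = -169 + 220 = 51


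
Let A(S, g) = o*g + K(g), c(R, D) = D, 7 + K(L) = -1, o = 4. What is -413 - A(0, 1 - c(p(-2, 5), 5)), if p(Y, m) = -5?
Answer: -389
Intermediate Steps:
K(L) = -8 (K(L) = -7 - 1 = -8)
A(S, g) = -8 + 4*g (A(S, g) = 4*g - 8 = -8 + 4*g)
-413 - A(0, 1 - c(p(-2, 5), 5)) = -413 - (-8 + 4*(1 - 1*5)) = -413 - (-8 + 4*(1 - 5)) = -413 - (-8 + 4*(-4)) = -413 - (-8 - 16) = -413 - 1*(-24) = -413 + 24 = -389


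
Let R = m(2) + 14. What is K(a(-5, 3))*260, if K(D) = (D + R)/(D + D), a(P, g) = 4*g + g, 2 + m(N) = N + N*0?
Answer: 754/3 ≈ 251.33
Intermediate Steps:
m(N) = -2 + N (m(N) = -2 + (N + N*0) = -2 + (N + 0) = -2 + N)
R = 14 (R = (-2 + 2) + 14 = 0 + 14 = 14)
a(P, g) = 5*g
K(D) = (14 + D)/(2*D) (K(D) = (D + 14)/(D + D) = (14 + D)/((2*D)) = (14 + D)*(1/(2*D)) = (14 + D)/(2*D))
K(a(-5, 3))*260 = ((14 + 5*3)/(2*((5*3))))*260 = ((1/2)*(14 + 15)/15)*260 = ((1/2)*(1/15)*29)*260 = (29/30)*260 = 754/3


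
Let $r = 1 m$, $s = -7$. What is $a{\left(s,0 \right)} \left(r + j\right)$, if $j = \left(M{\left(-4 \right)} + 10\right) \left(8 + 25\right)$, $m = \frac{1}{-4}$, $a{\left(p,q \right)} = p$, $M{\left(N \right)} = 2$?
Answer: $- \frac{11081}{4} \approx -2770.3$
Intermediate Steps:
$m = - \frac{1}{4} \approx -0.25$
$r = - \frac{1}{4}$ ($r = 1 \left(- \frac{1}{4}\right) = - \frac{1}{4} \approx -0.25$)
$j = 396$ ($j = \left(2 + 10\right) \left(8 + 25\right) = 12 \cdot 33 = 396$)
$a{\left(s,0 \right)} \left(r + j\right) = - 7 \left(- \frac{1}{4} + 396\right) = \left(-7\right) \frac{1583}{4} = - \frac{11081}{4}$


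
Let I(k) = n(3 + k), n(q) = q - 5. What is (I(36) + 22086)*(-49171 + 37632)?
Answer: -255242680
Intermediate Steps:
n(q) = -5 + q
I(k) = -2 + k (I(k) = -5 + (3 + k) = -2 + k)
(I(36) + 22086)*(-49171 + 37632) = ((-2 + 36) + 22086)*(-49171 + 37632) = (34 + 22086)*(-11539) = 22120*(-11539) = -255242680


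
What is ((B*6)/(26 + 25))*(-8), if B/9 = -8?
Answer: 1152/17 ≈ 67.765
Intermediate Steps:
B = -72 (B = 9*(-8) = -72)
((B*6)/(26 + 25))*(-8) = ((-72*6)/(26 + 25))*(-8) = -432/51*(-8) = -432*1/51*(-8) = -144/17*(-8) = 1152/17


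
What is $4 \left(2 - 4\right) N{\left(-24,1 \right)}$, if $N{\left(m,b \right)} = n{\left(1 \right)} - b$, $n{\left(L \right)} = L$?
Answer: $0$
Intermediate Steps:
$N{\left(m,b \right)} = 1 - b$
$4 \left(2 - 4\right) N{\left(-24,1 \right)} = 4 \left(2 - 4\right) \left(1 - 1\right) = 4 \left(-2\right) \left(1 - 1\right) = \left(-8\right) 0 = 0$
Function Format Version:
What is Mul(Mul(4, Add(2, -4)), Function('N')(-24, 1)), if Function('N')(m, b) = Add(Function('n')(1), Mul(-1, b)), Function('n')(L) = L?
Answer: 0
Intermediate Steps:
Function('N')(m, b) = Add(1, Mul(-1, b))
Mul(Mul(4, Add(2, -4)), Function('N')(-24, 1)) = Mul(Mul(4, Add(2, -4)), Add(1, Mul(-1, 1))) = Mul(Mul(4, -2), Add(1, -1)) = Mul(-8, 0) = 0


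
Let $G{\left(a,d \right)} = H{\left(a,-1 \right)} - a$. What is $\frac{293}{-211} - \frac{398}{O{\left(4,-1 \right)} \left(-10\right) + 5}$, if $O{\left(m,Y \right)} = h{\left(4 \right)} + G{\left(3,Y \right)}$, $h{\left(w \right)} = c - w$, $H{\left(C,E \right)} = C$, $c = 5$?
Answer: $\frac{82513}{1055} \approx 78.211$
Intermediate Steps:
$G{\left(a,d \right)} = 0$ ($G{\left(a,d \right)} = a - a = 0$)
$h{\left(w \right)} = 5 - w$
$O{\left(m,Y \right)} = 1$ ($O{\left(m,Y \right)} = \left(5 - 4\right) + 0 = 1 + 0 = 1$)
$\frac{293}{-211} - \frac{398}{O{\left(4,-1 \right)} \left(-10\right) + 5} = \frac{293}{-211} - \frac{398}{1 \left(-10\right) + 5} = 293 \left(- \frac{1}{211}\right) - \frac{398}{-10 + 5} = - \frac{293}{211} - \frac{398}{-5} = - \frac{293}{211} - - \frac{398}{5} = - \frac{293}{211} + \frac{398}{5} = \frac{82513}{1055}$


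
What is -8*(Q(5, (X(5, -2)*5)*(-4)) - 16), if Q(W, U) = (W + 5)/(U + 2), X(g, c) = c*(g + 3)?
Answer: 20568/161 ≈ 127.75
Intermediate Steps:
X(g, c) = c*(3 + g)
Q(W, U) = (5 + W)/(2 + U)
-8*(Q(5, (X(5, -2)*5)*(-4)) - 16) = -8*((5 + 5)/(2 + (-2*(3 + 5)*5)*(-4)) - 16) = -8*(10/(2 + (-2*8*5)*(-4)) - 16) = -8*(10/(2 - 16*5*(-4)) - 16) = -8*(10/(2 - 80*(-4)) - 16) = -8*(10/(2 + 320) - 16) = -8*(10/322 - 16) = -8*((1/322)*10 - 16) = -8*(5/161 - 16) = -8*(-2571)/161 = -1*(-20568/161) = 20568/161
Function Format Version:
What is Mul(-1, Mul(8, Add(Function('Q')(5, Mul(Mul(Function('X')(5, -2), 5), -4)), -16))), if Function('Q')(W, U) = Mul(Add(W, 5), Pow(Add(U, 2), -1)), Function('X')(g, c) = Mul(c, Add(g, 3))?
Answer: Rational(20568, 161) ≈ 127.75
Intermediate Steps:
Function('X')(g, c) = Mul(c, Add(3, g))
Function('Q')(W, U) = Mul(Pow(Add(2, U), -1), Add(5, W)) (Function('Q')(W, U) = Mul(Add(5, W), Pow(Add(2, U), -1)) = Mul(Pow(Add(2, U), -1), Add(5, W)))
Mul(-1, Mul(8, Add(Function('Q')(5, Mul(Mul(Function('X')(5, -2), 5), -4)), -16))) = Mul(-1, Mul(8, Add(Mul(Pow(Add(2, Mul(Mul(Mul(-2, Add(3, 5)), 5), -4)), -1), Add(5, 5)), -16))) = Mul(-1, Mul(8, Add(Mul(Pow(Add(2, Mul(Mul(Mul(-2, 8), 5), -4)), -1), 10), -16))) = Mul(-1, Mul(8, Add(Mul(Pow(Add(2, Mul(Mul(-16, 5), -4)), -1), 10), -16))) = Mul(-1, Mul(8, Add(Mul(Pow(Add(2, Mul(-80, -4)), -1), 10), -16))) = Mul(-1, Mul(8, Add(Mul(Pow(Add(2, 320), -1), 10), -16))) = Mul(-1, Mul(8, Add(Mul(Pow(322, -1), 10), -16))) = Mul(-1, Mul(8, Add(Mul(Rational(1, 322), 10), -16))) = Mul(-1, Mul(8, Add(Rational(5, 161), -16))) = Mul(-1, Mul(8, Rational(-2571, 161))) = Mul(-1, Rational(-20568, 161)) = Rational(20568, 161)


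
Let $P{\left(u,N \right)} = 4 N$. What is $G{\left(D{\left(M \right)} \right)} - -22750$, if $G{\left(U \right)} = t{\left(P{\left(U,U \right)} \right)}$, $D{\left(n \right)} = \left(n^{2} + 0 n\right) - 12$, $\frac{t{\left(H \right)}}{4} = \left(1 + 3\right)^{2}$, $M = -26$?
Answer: $22814$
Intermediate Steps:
$t{\left(H \right)} = 64$ ($t{\left(H \right)} = 4 \left(1 + 3\right)^{2} = 4 \cdot 4^{2} = 4 \cdot 16 = 64$)
$D{\left(n \right)} = -12 + n^{2}$ ($D{\left(n \right)} = \left(n^{2} + 0\right) - 12 = n^{2} - 12 = -12 + n^{2}$)
$G{\left(U \right)} = 64$
$G{\left(D{\left(M \right)} \right)} - -22750 = 64 - -22750 = 64 + 22750 = 22814$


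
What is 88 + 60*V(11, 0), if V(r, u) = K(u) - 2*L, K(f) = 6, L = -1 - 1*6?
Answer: 1288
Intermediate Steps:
L = -7 (L = -1 - 6 = -7)
V(r, u) = 20 (V(r, u) = 6 - 2*(-7) = 6 + 14 = 20)
88 + 60*V(11, 0) = 88 + 60*20 = 88 + 1200 = 1288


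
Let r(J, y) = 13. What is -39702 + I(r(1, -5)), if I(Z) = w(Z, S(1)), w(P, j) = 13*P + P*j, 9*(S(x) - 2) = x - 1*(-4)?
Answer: -355498/9 ≈ -39500.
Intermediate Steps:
S(x) = 22/9 + x/9 (S(x) = 2 + (x - 1*(-4))/9 = 2 + (x + 4)/9 = 2 + (4 + x)/9 = 2 + (4/9 + x/9) = 22/9 + x/9)
I(Z) = 140*Z/9 (I(Z) = Z*(13 + (22/9 + (1/9)*1)) = Z*(13 + (22/9 + 1/9)) = Z*(13 + 23/9) = Z*(140/9) = 140*Z/9)
-39702 + I(r(1, -5)) = -39702 + (140/9)*13 = -39702 + 1820/9 = -355498/9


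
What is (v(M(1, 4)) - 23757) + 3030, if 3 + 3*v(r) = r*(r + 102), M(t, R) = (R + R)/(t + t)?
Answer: -61760/3 ≈ -20587.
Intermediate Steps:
M(t, R) = R/t (M(t, R) = (2*R)/((2*t)) = (2*R)*(1/(2*t)) = R/t)
v(r) = -1 + r*(102 + r)/3 (v(r) = -1 + (r*(r + 102))/3 = -1 + (r*(102 + r))/3 = -1 + r*(102 + r)/3)
(v(M(1, 4)) - 23757) + 3030 = ((-1 + 34*(4/1) + (4/1)²/3) - 23757) + 3030 = ((-1 + 34*(4*1) + (4*1)²/3) - 23757) + 3030 = ((-1 + 34*4 + (⅓)*4²) - 23757) + 3030 = ((-1 + 136 + (⅓)*16) - 23757) + 3030 = ((-1 + 136 + 16/3) - 23757) + 3030 = (421/3 - 23757) + 3030 = -70850/3 + 3030 = -61760/3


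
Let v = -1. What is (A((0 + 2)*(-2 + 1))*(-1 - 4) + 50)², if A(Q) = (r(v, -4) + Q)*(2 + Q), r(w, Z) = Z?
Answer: 2500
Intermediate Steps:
A(Q) = (-4 + Q)*(2 + Q)
(A((0 + 2)*(-2 + 1))*(-1 - 4) + 50)² = ((-8 + ((0 + 2)*(-2 + 1))² - 2*(0 + 2)*(-2 + 1))*(-1 - 4) + 50)² = ((-8 + (2*(-1))² - 4*(-1))*(-5) + 50)² = ((-8 + (-2)² - 2*(-2))*(-5) + 50)² = ((-8 + 4 + 4)*(-5) + 50)² = (0*(-5) + 50)² = (0 + 50)² = 50² = 2500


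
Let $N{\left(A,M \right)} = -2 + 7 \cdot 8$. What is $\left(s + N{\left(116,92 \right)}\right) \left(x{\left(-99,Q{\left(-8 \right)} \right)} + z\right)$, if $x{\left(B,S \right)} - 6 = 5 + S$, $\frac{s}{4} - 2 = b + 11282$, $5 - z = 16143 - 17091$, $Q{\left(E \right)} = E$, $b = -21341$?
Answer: $-38406344$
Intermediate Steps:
$z = 953$ ($z = 5 - \left(16143 - 17091\right) = 5 - -948 = 5 + 948 = 953$)
$s = -40228$ ($s = 8 + 4 \left(-21341 + 11282\right) = 8 + 4 \left(-10059\right) = 8 - 40236 = -40228$)
$x{\left(B,S \right)} = 11 + S$ ($x{\left(B,S \right)} = 6 + \left(5 + S\right) = 11 + S$)
$N{\left(A,M \right)} = 54$ ($N{\left(A,M \right)} = -2 + 56 = 54$)
$\left(s + N{\left(116,92 \right)}\right) \left(x{\left(-99,Q{\left(-8 \right)} \right)} + z\right) = \left(-40228 + 54\right) \left(\left(11 - 8\right) + 953\right) = - 40174 \left(3 + 953\right) = \left(-40174\right) 956 = -38406344$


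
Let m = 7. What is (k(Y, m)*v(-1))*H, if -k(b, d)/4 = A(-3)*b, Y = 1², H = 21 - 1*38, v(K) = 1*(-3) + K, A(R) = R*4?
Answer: 3264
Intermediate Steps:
A(R) = 4*R
v(K) = -3 + K
H = -17 (H = 21 - 38 = -17)
Y = 1
k(b, d) = 48*b (k(b, d) = -4*4*(-3)*b = -(-48)*b = 48*b)
(k(Y, m)*v(-1))*H = ((48*1)*(-3 - 1))*(-17) = (48*(-4))*(-17) = -192*(-17) = 3264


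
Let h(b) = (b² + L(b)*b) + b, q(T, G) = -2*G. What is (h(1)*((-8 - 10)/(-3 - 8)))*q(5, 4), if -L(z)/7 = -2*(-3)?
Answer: 5760/11 ≈ 523.64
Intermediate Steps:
L(z) = -42 (L(z) = -(-14)*(-3) = -7*6 = -42)
h(b) = b² - 41*b (h(b) = (b² - 42*b) + b = b² - 41*b)
(h(1)*((-8 - 10)/(-3 - 8)))*q(5, 4) = ((1*(-41 + 1))*((-8 - 10)/(-3 - 8)))*(-2*4) = ((1*(-40))*(-18/(-11)))*(-8) = -(-720)*(-1)/11*(-8) = -40*18/11*(-8) = -720/11*(-8) = 5760/11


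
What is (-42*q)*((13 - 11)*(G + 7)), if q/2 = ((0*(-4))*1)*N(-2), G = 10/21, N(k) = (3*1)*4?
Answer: 0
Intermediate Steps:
N(k) = 12 (N(k) = 3*4 = 12)
G = 10/21 (G = 10*(1/21) = 10/21 ≈ 0.47619)
q = 0 (q = 2*(((0*(-4))*1)*12) = 2*((0*1)*12) = 2*(0*12) = 2*0 = 0)
(-42*q)*((13 - 11)*(G + 7)) = (-42*0)*((13 - 11)*(10/21 + 7)) = 0*(2*(157/21)) = 0*(314/21) = 0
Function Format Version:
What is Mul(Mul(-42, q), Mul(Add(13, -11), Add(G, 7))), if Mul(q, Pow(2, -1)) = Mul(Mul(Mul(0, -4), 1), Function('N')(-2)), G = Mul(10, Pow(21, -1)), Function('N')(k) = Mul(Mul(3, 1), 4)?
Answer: 0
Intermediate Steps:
Function('N')(k) = 12 (Function('N')(k) = Mul(3, 4) = 12)
G = Rational(10, 21) (G = Mul(10, Rational(1, 21)) = Rational(10, 21) ≈ 0.47619)
q = 0 (q = Mul(2, Mul(Mul(Mul(0, -4), 1), 12)) = Mul(2, Mul(Mul(0, 1), 12)) = Mul(2, Mul(0, 12)) = Mul(2, 0) = 0)
Mul(Mul(-42, q), Mul(Add(13, -11), Add(G, 7))) = Mul(Mul(-42, 0), Mul(Add(13, -11), Add(Rational(10, 21), 7))) = Mul(0, Mul(2, Rational(157, 21))) = Mul(0, Rational(314, 21)) = 0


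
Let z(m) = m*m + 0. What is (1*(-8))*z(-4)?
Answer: -128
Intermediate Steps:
z(m) = m² (z(m) = m² + 0 = m²)
(1*(-8))*z(-4) = (1*(-8))*(-4)² = -8*16 = -128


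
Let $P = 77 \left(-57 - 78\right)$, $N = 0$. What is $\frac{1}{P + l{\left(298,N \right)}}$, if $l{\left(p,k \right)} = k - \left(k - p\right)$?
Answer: $- \frac{1}{10097} \approx -9.9039 \cdot 10^{-5}$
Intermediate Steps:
$l{\left(p,k \right)} = p$
$P = -10395$ ($P = 77 \left(-135\right) = -10395$)
$\frac{1}{P + l{\left(298,N \right)}} = \frac{1}{-10395 + 298} = \frac{1}{-10097} = - \frac{1}{10097}$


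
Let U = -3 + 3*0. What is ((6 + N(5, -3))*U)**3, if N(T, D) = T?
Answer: -35937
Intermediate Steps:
U = -3 (U = -3 + 0 = -3)
((6 + N(5, -3))*U)**3 = ((6 + 5)*(-3))**3 = (11*(-3))**3 = (-33)**3 = -35937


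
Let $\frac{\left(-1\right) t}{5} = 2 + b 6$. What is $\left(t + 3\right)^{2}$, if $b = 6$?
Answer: $34969$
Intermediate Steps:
$t = -190$ ($t = - 5 \left(2 + 6 \cdot 6\right) = - 5 \left(2 + 36\right) = \left(-5\right) 38 = -190$)
$\left(t + 3\right)^{2} = \left(-190 + 3\right)^{2} = \left(-187\right)^{2} = 34969$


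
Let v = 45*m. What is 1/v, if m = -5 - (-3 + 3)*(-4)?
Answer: -1/225 ≈ -0.0044444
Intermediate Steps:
m = -5 (m = -5 - 0*(-4) = -5 - 1*0 = -5 + 0 = -5)
v = -225 (v = 45*(-5) = -225)
1/v = 1/(-225) = -1/225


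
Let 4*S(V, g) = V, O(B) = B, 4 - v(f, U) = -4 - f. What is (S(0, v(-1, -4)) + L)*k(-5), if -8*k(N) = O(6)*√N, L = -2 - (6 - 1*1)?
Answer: 21*I*√5/4 ≈ 11.739*I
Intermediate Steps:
v(f, U) = 8 + f (v(f, U) = 4 - (-4 - f) = 4 + (4 + f) = 8 + f)
S(V, g) = V/4
L = -7 (L = -2 - (6 - 1) = -2 - 1*5 = -2 - 5 = -7)
k(N) = -3*√N/4
(S(0, v(-1, -4)) + L)*k(-5) = ((¼)*0 - 7)*(-3*I*√5/4) = (0 - 7)*(-3*I*√5/4) = -(-21)*I*√5/4 = 21*I*√5/4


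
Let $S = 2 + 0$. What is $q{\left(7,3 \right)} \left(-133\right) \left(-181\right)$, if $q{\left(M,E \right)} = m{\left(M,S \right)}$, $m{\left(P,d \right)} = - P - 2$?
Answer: $-216657$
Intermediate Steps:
$S = 2$
$m{\left(P,d \right)} = -2 - P$
$q{\left(M,E \right)} = -2 - M$
$q{\left(7,3 \right)} \left(-133\right) \left(-181\right) = \left(-2 - 7\right) \left(-133\right) \left(-181\right) = \left(-9\right) \left(-133\right) \left(-181\right) = 1197 \left(-181\right) = -216657$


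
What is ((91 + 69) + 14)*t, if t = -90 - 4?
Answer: -16356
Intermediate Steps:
t = -94
((91 + 69) + 14)*t = ((91 + 69) + 14)*(-94) = (160 + 14)*(-94) = 174*(-94) = -16356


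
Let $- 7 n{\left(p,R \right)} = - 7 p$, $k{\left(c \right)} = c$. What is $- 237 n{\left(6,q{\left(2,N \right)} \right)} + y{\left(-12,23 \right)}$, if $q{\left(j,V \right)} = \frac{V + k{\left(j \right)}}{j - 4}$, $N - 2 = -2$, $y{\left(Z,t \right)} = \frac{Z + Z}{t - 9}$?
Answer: $- \frac{9966}{7} \approx -1423.7$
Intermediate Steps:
$y{\left(Z,t \right)} = \frac{2 Z}{-9 + t}$
$N = 0$ ($N = 2 - 2 = 0$)
$q{\left(j,V \right)} = \frac{V + j}{-4 + j}$ ($q{\left(j,V \right)} = \frac{V + j}{j - 4} = \frac{V + j}{-4 + j}$)
$n{\left(p,R \right)} = p$ ($n{\left(p,R \right)} = - \frac{\left(-7\right) p}{7} = p$)
$- 237 n{\left(6,q{\left(2,N \right)} \right)} + y{\left(-12,23 \right)} = \left(-237\right) 6 + 2 \left(-12\right) \frac{1}{-9 + 23} = -1422 + 2 \left(-12\right) \frac{1}{14} = -1422 - \frac{12}{7} = - \frac{9966}{7}$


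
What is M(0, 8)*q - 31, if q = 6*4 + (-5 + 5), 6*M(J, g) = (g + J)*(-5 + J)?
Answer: -191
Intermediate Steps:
M(J, g) = (-5 + J)*(J + g)/6 (M(J, g) = ((g + J)*(-5 + J))/6 = ((J + g)*(-5 + J))/6 = ((-5 + J)*(J + g))/6 = (-5 + J)*(J + g)/6)
q = 24 (q = 24 + 0 = 24)
M(0, 8)*q - 31 = (-5/6*0 - 5/6*8 + (1/6)*0**2 + (1/6)*0*8)*24 - 31 = (0 - 20/3 + (1/6)*0 + 0)*24 - 31 = (0 - 20/3 + 0 + 0)*24 - 31 = -20/3*24 - 31 = -160 - 31 = -191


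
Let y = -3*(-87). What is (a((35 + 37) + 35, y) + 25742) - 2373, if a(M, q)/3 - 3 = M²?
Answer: 57725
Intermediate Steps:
y = 261
a(M, q) = 9 + 3*M²
(a((35 + 37) + 35, y) + 25742) - 2373 = ((9 + 3*((35 + 37) + 35)²) + 25742) - 2373 = ((9 + 3*(72 + 35)²) + 25742) - 2373 = ((9 + 3*107²) + 25742) - 2373 = ((9 + 3*11449) + 25742) - 2373 = ((9 + 34347) + 25742) - 2373 = (34356 + 25742) - 2373 = 60098 - 2373 = 57725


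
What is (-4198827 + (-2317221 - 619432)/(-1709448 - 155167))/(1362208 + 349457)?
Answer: -211599807296/86259357675 ≈ -2.4531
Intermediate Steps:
(-4198827 + (-2317221 - 619432)/(-1709448 - 155167))/(1362208 + 349457) = (-4198827 - 2936653/(-1864615))/1711665 = (-4198827 - 2936653*(-1/1864615))*(1/1711665) = (-4198827 + 79369/50395)*(1/1711665) = -211599807296/50395*1/1711665 = -211599807296/86259357675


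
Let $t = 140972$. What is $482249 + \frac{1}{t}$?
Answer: $\frac{67983606029}{140972} \approx 4.8225 \cdot 10^{5}$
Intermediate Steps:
$482249 + \frac{1}{t} = 482249 + \frac{1}{140972} = \frac{67983606029}{140972}$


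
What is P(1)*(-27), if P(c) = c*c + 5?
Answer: -162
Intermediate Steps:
P(c) = 5 + c**2 (P(c) = c**2 + 5 = 5 + c**2)
P(1)*(-27) = (5 + 1**2)*(-27) = (5 + 1)*(-27) = 6*(-27) = -162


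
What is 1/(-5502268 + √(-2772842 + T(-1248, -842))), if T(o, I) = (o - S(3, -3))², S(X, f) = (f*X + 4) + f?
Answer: -2751134/15137477189533 - I*√1235242/30274954379066 ≈ -1.8174e-7 - 3.6711e-11*I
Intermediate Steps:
S(X, f) = 4 + f + X*f (S(X, f) = (X*f + 4) + f = (4 + X*f) + f = 4 + f + X*f)
T(o, I) = (8 + o)² (T(o, I) = (o - (4 - 3 + 3*(-3)))² = (o - (4 - 3 - 9))² = (o - 1*(-8))² = (o + 8)² = (8 + o)²)
1/(-5502268 + √(-2772842 + T(-1248, -842))) = 1/(-5502268 + √(-2772842 + (8 - 1248)²)) = 1/(-5502268 + √(-2772842 + (-1240)²)) = 1/(-5502268 + √(-2772842 + 1537600)) = 1/(-5502268 + √(-1235242)) = 1/(-5502268 + I*√1235242)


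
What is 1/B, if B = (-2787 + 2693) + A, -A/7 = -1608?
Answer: 1/11162 ≈ 8.9590e-5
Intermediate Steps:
A = 11256 (A = -7*(-1608) = 11256)
B = 11162 (B = (-2787 + 2693) + 11256 = -94 + 11256 = 11162)
1/B = 1/11162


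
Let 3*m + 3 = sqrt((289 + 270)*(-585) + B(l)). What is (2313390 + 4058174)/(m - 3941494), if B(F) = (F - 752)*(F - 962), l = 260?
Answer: -6278371912045/3883845708246 - 1592891*sqrt(2041)/3883845708246 ≈ -1.6166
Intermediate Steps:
B(F) = (-962 + F)*(-752 + F) (B(F) = (-752 + F)*(-962 + F) = (-962 + F)*(-752 + F))
m = -1 + sqrt(2041) (m = -1 + sqrt((289 + 270)*(-585) + (723424 + 260**2 - 1714*260))/3 = -1 + sqrt(559*(-585) + (723424 + 67600 - 445640))/3 = -1 + sqrt(-327015 + 345384)/3 = -1 + sqrt(18369)/3 = -1 + (3*sqrt(2041))/3 = -1 + sqrt(2041) ≈ 44.177)
(2313390 + 4058174)/(m - 3941494) = (2313390 + 4058174)/((-1 + sqrt(2041)) - 3941494) = 6371564/(-3941495 + sqrt(2041))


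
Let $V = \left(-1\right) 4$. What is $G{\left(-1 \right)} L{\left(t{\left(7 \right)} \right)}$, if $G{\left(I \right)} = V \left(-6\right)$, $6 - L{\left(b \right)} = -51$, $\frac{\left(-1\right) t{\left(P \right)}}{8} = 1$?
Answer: $1368$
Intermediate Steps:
$t{\left(P \right)} = -8$ ($t{\left(P \right)} = \left(-8\right) 1 = -8$)
$L{\left(b \right)} = 57$ ($L{\left(b \right)} = 6 - -51 = 6 + 51 = 57$)
$V = -4$
$G{\left(I \right)} = 24$ ($G{\left(I \right)} = \left(-4\right) \left(-6\right) = 24$)
$G{\left(-1 \right)} L{\left(t{\left(7 \right)} \right)} = 24 \cdot 57 = 1368$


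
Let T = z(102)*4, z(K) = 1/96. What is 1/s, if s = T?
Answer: 24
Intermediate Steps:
z(K) = 1/96
T = 1/24 (T = (1/96)*4 = 1/24 ≈ 0.041667)
s = 1/24 ≈ 0.041667
1/s = 1/(1/24) = 24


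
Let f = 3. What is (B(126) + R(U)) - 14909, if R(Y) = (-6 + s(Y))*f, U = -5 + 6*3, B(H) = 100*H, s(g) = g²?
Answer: -1820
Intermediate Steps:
U = 13 (U = -5 + 18 = 13)
R(Y) = -18 + 3*Y² (R(Y) = (-6 + Y²)*3 = -18 + 3*Y²)
(B(126) + R(U)) - 14909 = (100*126 + (-18 + 3*13²)) - 14909 = (12600 + (-18 + 3*169)) - 14909 = (12600 + (-18 + 507)) - 14909 = (12600 + 489) - 14909 = 13089 - 14909 = -1820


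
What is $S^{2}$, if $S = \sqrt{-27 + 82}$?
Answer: $55$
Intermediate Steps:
$S = \sqrt{55} \approx 7.4162$
$S^{2} = \left(\sqrt{55}\right)^{2} = 55$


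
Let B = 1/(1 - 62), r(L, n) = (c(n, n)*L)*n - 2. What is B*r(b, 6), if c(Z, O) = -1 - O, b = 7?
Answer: 296/61 ≈ 4.8525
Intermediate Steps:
r(L, n) = -2 + L*n*(-1 - n) (r(L, n) = ((-1 - n)*L)*n - 2 = (L*(-1 - n))*n - 2 = L*n*(-1 - n) - 2 = -2 + L*n*(-1 - n))
B = -1/61 (B = 1/(-61) = -1/61 ≈ -0.016393)
B*r(b, 6) = -(-2 - 1*7*6*(1 + 6))/61 = -(-2 - 1*7*6*7)/61 = -(-2 - 294)/61 = -1/61*(-296) = 296/61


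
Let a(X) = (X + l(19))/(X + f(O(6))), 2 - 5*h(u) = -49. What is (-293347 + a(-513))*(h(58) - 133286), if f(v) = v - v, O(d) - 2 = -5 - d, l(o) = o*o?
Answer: 5277962242819/135 ≈ 3.9096e+10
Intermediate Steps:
l(o) = o²
O(d) = -3 - d (O(d) = 2 + (-5 - d) = -3 - d)
f(v) = 0
h(u) = 51/5 (h(u) = ⅖ - ⅕*(-49) = ⅖ + 49/5 = 51/5)
a(X) = (361 + X)/X (a(X) = (X + 19²)/(X + 0) = (X + 361)/X = (361 + X)/X)
(-293347 + a(-513))*(h(58) - 133286) = (-293347 + (361 - 513)/(-513))*(51/5 - 133286) = (-293347 - 1/513*(-152))*(-666379/5) = (-293347 + 8/27)*(-666379/5) = -7920361/27*(-666379/5) = 5277962242819/135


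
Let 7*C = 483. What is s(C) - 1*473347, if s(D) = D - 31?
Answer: -473309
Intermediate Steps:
C = 69 (C = (1/7)*483 = 69)
s(D) = -31 + D
s(C) - 1*473347 = (-31 + 69) - 1*473347 = 38 - 473347 = -473309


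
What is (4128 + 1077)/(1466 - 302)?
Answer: 1735/388 ≈ 4.4716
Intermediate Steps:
(4128 + 1077)/(1466 - 302) = 5205/1164 = 5205*(1/1164) = 1735/388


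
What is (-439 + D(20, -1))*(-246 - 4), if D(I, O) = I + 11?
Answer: 102000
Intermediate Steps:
D(I, O) = 11 + I
(-439 + D(20, -1))*(-246 - 4) = (-439 + (11 + 20))*(-246 - 4) = (-439 + 31)*(-250) = -408*(-250) = 102000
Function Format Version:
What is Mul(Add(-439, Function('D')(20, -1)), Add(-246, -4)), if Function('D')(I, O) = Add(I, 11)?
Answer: 102000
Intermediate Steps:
Function('D')(I, O) = Add(11, I)
Mul(Add(-439, Function('D')(20, -1)), Add(-246, -4)) = Mul(Add(-439, Add(11, 20)), Add(-246, -4)) = Mul(Add(-439, 31), -250) = Mul(-408, -250) = 102000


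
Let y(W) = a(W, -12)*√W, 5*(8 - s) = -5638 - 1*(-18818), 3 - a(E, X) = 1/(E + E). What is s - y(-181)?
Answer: -2628 - 1087*I*√181/362 ≈ -2628.0 - 40.398*I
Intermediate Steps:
a(E, X) = 3 - 1/(2*E) (a(E, X) = 3 - 1/(E + E) = 3 - 1/(2*E))
s = -2628 (s = 8 - (-5638 - 1*(-18818))/5 = 8 - (-5638 + 18818)/5 = 8 - ⅕*13180 = 8 - 2636 = -2628)
y(W) = √W*(3 - 1/(2*W)) (y(W) = (3 - 1/(2*W))*√W = √W*(3 - 1/(2*W)))
s - y(-181) = -2628 - (-1 + 6*(-181))/(2*√(-181)) = -2628 - (-I*√181/181)*(-1 - 1086)/2 = -2628 - (-I*√181/181)*(-1087)/2 = -2628 - 1087*I*√181/362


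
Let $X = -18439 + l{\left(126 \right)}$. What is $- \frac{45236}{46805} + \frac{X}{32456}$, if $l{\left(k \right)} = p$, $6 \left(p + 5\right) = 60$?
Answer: $- \frac{1165491493}{759551540} \approx -1.5344$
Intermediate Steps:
$p = 5$ ($p = -5 + \frac{1}{6} \cdot 60 = -5 + 10 = 5$)
$l{\left(k \right)} = 5$
$X = -18434$ ($X = -18439 + 5 = -18434$)
$- \frac{45236}{46805} + \frac{X}{32456} = - \frac{45236}{46805} - \frac{18434}{32456} = \left(-45236\right) \frac{1}{46805} - \frac{9217}{16228} = - \frac{45236}{46805} - \frac{9217}{16228} = - \frac{1165491493}{759551540}$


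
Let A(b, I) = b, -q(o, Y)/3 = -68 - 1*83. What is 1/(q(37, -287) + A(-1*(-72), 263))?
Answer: 1/525 ≈ 0.0019048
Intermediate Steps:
q(o, Y) = 453 (q(o, Y) = -3*(-68 - 1*83) = -3*(-68 - 83) = -3*(-151) = 453)
1/(q(37, -287) + A(-1*(-72), 263)) = 1/(453 - 1*(-72)) = 1/(453 + 72) = 1/525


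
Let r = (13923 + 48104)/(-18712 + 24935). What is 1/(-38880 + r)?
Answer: -889/34555459 ≈ -2.5727e-5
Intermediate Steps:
r = 8861/889 (r = 62027/6223 = 62027*(1/6223) = 8861/889 ≈ 9.9674)
1/(-38880 + r) = 1/(-38880 + 8861/889) = 1/(-34555459/889) = -889/34555459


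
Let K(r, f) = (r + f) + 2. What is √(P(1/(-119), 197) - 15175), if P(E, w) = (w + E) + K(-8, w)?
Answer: I*√209398826/119 ≈ 121.6*I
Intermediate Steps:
K(r, f) = 2 + f + r (K(r, f) = (f + r) + 2 = 2 + f + r)
P(E, w) = -6 + E + 2*w (P(E, w) = (w + E) + (2 + w - 8) = (E + w) + (-6 + w) = -6 + E + 2*w)
√(P(1/(-119), 197) - 15175) = √((-6 + 1/(-119) + 2*197) - 15175) = √((-6 - 1/119 + 394) - 15175) = √(46171/119 - 15175) = √(-1759654/119) = I*√209398826/119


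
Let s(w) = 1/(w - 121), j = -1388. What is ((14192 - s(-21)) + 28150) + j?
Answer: 5815469/142 ≈ 40954.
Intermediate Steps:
s(w) = 1/(-121 + w)
((14192 - s(-21)) + 28150) + j = ((14192 - 1/(-121 - 21)) + 28150) - 1388 = ((14192 - 1/(-142)) + 28150) - 1388 = ((14192 - 1*(-1/142)) + 28150) - 1388 = ((14192 + 1/142) + 28150) - 1388 = (2015265/142 + 28150) - 1388 = 6012565/142 - 1388 = 5815469/142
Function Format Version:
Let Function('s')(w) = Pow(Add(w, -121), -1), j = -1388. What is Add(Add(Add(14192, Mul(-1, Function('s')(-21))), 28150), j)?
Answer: Rational(5815469, 142) ≈ 40954.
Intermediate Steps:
Function('s')(w) = Pow(Add(-121, w), -1)
Add(Add(Add(14192, Mul(-1, Function('s')(-21))), 28150), j) = Add(Add(Add(14192, Mul(-1, Pow(Add(-121, -21), -1))), 28150), -1388) = Add(Add(Add(14192, Mul(-1, Pow(-142, -1))), 28150), -1388) = Add(Add(Add(14192, Mul(-1, Rational(-1, 142))), 28150), -1388) = Add(Add(Add(14192, Rational(1, 142)), 28150), -1388) = Add(Add(Rational(2015265, 142), 28150), -1388) = Add(Rational(6012565, 142), -1388) = Rational(5815469, 142)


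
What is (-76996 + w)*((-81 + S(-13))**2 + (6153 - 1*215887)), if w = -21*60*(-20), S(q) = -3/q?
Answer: 1778806512616/169 ≈ 1.0525e+10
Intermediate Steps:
w = 25200 (w = -1260*(-20) = 25200)
(-76996 + w)*((-81 + S(-13))**2 + (6153 - 1*215887)) = (-76996 + 25200)*((-81 - 3/(-13))**2 + (6153 - 1*215887)) = -51796*((-81 - 3*(-1/13))**2 + (6153 - 215887)) = -51796*((-81 + 3/13)**2 - 209734) = -51796*((-1050/13)**2 - 209734) = -51796*(1102500/169 - 209734) = -51796*(-34342546/169) = 1778806512616/169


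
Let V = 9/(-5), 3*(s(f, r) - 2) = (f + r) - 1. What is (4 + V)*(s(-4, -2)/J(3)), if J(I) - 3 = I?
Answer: -11/90 ≈ -0.12222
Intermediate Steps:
J(I) = 3 + I
s(f, r) = 5/3 + f/3 + r/3 (s(f, r) = 2 + ((f + r) - 1)/3 = 2 + (-1 + f + r)/3 = 2 + (-1/3 + f/3 + r/3) = 5/3 + f/3 + r/3)
V = -9/5 (V = 9*(-1/5) = -9/5 ≈ -1.8000)
(4 + V)*(s(-4, -2)/J(3)) = (4 - 9/5)*((5/3 + (1/3)*(-4) + (1/3)*(-2))/(3 + 3)) = 11*((5/3 - 4/3 - 2/3)/6)/5 = 11*(-1/3*1/6)/5 = (11/5)*(-1/18) = -11/90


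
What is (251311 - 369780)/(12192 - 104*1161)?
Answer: 118469/108552 ≈ 1.0914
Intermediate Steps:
(251311 - 369780)/(12192 - 104*1161) = -118469/(12192 - 120744) = -118469/(-108552) = -118469*(-1/108552) = 118469/108552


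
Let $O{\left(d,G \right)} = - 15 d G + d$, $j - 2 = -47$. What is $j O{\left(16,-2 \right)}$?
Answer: $-22320$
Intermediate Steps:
$j = -45$ ($j = 2 - 47 = -45$)
$O{\left(d,G \right)} = d - 15 G d$ ($O{\left(d,G \right)} = - 15 G d + d = d - 15 G d$)
$j O{\left(16,-2 \right)} = - 45 \cdot 16 \left(1 - -30\right) = - 45 \cdot 16 \left(1 + 30\right) = - 45 \cdot 16 \cdot 31 = \left(-45\right) 496 = -22320$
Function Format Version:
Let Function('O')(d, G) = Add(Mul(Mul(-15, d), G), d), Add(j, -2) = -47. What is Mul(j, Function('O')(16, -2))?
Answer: -22320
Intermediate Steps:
j = -45 (j = Add(2, -47) = -45)
Function('O')(d, G) = Add(d, Mul(-15, G, d)) (Function('O')(d, G) = Add(Mul(-15, G, d), d) = Add(d, Mul(-15, G, d)))
Mul(j, Function('O')(16, -2)) = Mul(-45, Mul(16, Add(1, Mul(-15, -2)))) = Mul(-45, Mul(16, Add(1, 30))) = Mul(-45, Mul(16, 31)) = Mul(-45, 496) = -22320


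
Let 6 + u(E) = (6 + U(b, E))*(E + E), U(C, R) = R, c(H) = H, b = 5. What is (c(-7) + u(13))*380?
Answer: 182780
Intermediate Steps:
u(E) = -6 + 2*E*(6 + E) (u(E) = -6 + (6 + E)*(E + E) = -6 + (6 + E)*(2*E) = -6 + 2*E*(6 + E))
(c(-7) + u(13))*380 = (-7 + (-6 + 2*13**2 + 12*13))*380 = (-7 + (-6 + 2*169 + 156))*380 = (-7 + (-6 + 338 + 156))*380 = (-7 + 488)*380 = 481*380 = 182780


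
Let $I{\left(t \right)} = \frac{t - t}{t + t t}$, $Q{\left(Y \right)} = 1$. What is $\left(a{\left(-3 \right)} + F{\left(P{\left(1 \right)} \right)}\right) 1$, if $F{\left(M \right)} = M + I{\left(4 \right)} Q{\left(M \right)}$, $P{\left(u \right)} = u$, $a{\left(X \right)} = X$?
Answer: $-2$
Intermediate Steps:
$I{\left(t \right)} = 0$ ($I{\left(t \right)} = \frac{0}{t + t^{2}} = 0$)
$F{\left(M \right)} = M$ ($F{\left(M \right)} = M + 0 \cdot 1 = M + 0 = M$)
$\left(a{\left(-3 \right)} + F{\left(P{\left(1 \right)} \right)}\right) 1 = \left(-3 + 1\right) 1 = \left(-2\right) 1 = -2$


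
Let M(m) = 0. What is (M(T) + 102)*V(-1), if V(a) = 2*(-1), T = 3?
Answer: -204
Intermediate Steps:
V(a) = -2
(M(T) + 102)*V(-1) = (0 + 102)*(-2) = 102*(-2) = -204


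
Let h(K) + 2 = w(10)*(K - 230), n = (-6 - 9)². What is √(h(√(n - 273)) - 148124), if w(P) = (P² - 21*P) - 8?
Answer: √(-120986 - 472*I*√3) ≈ 1.175 - 347.83*I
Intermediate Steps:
w(P) = -8 + P² - 21*P
n = 225 (n = (-15)² = 225)
h(K) = 27138 - 118*K (h(K) = -2 + (-8 + 10² - 21*10)*(K - 230) = -2 + (-8 + 100 - 210)*(-230 + K) = -2 - 118*(-230 + K) = -2 + (27140 - 118*K) = 27138 - 118*K)
√(h(√(n - 273)) - 148124) = √((27138 - 118*√(225 - 273)) - 148124) = √((27138 - 472*I*√3) - 148124) = √(-120986 - 472*I*√3)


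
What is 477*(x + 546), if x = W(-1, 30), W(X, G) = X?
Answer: 259965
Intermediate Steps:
x = -1
477*(x + 546) = 477*(-1 + 546) = 477*545 = 259965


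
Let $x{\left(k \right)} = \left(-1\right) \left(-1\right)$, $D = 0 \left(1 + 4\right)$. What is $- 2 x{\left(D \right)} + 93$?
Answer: $91$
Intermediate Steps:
$D = 0$ ($D = 0 \cdot 5 = 0$)
$x{\left(k \right)} = 1$
$- 2 x{\left(D \right)} + 93 = \left(-2\right) 1 + 93 = -2 + 93 = 91$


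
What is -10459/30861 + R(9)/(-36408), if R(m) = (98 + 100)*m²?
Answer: -145956665/187264548 ≈ -0.77941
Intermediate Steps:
R(m) = 198*m²
-10459/30861 + R(9)/(-36408) = -10459/30861 + (198*9²)/(-36408) = -10459*1/30861 + (198*81)*(-1/36408) = -10459/30861 + 16038*(-1/36408) = -10459/30861 - 2673/6068 = -145956665/187264548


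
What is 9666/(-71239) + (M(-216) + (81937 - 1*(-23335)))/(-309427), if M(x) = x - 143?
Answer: -10464818589/22043270053 ≈ -0.47474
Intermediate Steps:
M(x) = -143 + x
9666/(-71239) + (M(-216) + (81937 - 1*(-23335)))/(-309427) = 9666/(-71239) + ((-143 - 216) + (81937 - 1*(-23335)))/(-309427) = 9666*(-1/71239) + (-359 + (81937 + 23335))*(-1/309427) = -9666/71239 + (-359 + 105272)*(-1/309427) = -9666/71239 + 104913*(-1/309427) = -9666/71239 - 104913/309427 = -10464818589/22043270053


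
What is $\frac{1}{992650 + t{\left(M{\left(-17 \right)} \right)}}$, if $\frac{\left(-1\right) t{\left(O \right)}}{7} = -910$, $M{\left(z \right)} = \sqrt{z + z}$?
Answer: $\frac{1}{999020} \approx 1.001 \cdot 10^{-6}$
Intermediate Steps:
$M{\left(z \right)} = \sqrt{2} \sqrt{z}$ ($M{\left(z \right)} = \sqrt{2 z} = \sqrt{2} \sqrt{z}$)
$t{\left(O \right)} = 6370$ ($t{\left(O \right)} = \left(-7\right) \left(-910\right) = 6370$)
$\frac{1}{992650 + t{\left(M{\left(-17 \right)} \right)}} = \frac{1}{992650 + 6370} = \frac{1}{999020}$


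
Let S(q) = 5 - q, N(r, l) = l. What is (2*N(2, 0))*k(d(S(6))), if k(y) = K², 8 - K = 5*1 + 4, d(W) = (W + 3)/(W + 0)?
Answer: 0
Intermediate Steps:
d(W) = (3 + W)/W
K = -1 (K = 8 - (5*1 + 4) = 8 - (5 + 4) = 8 - 1*9 = 8 - 9 = -1)
k(y) = 1 (k(y) = (-1)² = 1)
(2*N(2, 0))*k(d(S(6))) = (2*0)*1 = 0*1 = 0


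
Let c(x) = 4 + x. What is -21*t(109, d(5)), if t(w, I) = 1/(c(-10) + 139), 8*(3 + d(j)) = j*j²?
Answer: -3/19 ≈ -0.15789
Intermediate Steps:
d(j) = -3 + j³/8 (d(j) = -3 + (j*j²)/8 = -3 + j³/8)
t(w, I) = 1/133 (t(w, I) = 1/((4 - 10) + 139) = 1/(-6 + 139) = 1/133)
-21*t(109, d(5)) = -21*1/133 = -3/19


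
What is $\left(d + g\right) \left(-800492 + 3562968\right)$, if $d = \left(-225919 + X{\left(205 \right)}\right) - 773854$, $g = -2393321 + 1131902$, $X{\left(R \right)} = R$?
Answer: $-6245922323812$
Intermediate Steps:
$g = -1261419$
$d = -999568$ ($d = \left(-225919 + 205\right) - 773854 = -225714 - 773854 = -999568$)
$\left(d + g\right) \left(-800492 + 3562968\right) = \left(-999568 - 1261419\right) \left(-800492 + 3562968\right) = \left(-2260987\right) 2762476 = -6245922323812$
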